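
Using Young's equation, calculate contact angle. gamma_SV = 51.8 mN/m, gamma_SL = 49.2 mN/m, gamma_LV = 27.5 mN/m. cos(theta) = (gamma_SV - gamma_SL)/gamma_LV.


cos(theta) = (gamma_SV - gamma_SL) / gamma_LV
cos(theta) = (51.8 - 49.2) / 27.5
cos(theta) = 0.094545
theta = arccos(0.094545) = 84.57 degrees

84.57


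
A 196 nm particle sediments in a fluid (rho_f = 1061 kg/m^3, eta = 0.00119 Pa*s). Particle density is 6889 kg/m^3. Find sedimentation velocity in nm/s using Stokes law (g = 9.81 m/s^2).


Radius R = 196/2 nm = 9.8e-08 m
Density difference = 6889 - 1061 = 5828 kg/m^3
v = 2 * R^2 * (rho_p - rho_f) * g / (9 * eta)
v = 2 * (9.8e-08)^2 * 5828 * 9.81 / (9 * 0.00119)
v = 1.02537e-07 m/s = 102.5371 nm/s

102.5371


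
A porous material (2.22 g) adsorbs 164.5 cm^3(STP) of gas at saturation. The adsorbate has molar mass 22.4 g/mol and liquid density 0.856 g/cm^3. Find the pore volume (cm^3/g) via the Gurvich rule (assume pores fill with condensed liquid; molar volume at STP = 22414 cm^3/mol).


Moles adsorbed n = V_ads / 22414 = 164.5 / 22414 = 7.339163e-03 mol
Liquid volume V_liq = n * M / rho_liq = 7.339163e-03 * 22.4 / 0.856 = 0.19205 cm^3
Specific pore volume V_pore = V_liq / m_sample = 0.19205 / 2.22
V_pore = 0.0865 cm^3/g

0.0865


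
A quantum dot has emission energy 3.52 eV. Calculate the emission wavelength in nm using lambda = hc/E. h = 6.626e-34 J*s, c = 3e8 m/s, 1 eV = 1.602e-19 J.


Convert energy: E = 3.52 eV = 3.52 * 1.602e-19 = 5.63904e-19 J
lambda = h*c / E = 6.626e-34 * 3e8 / 5.63904e-19
lambda = 3.52507e-07 m = 352.5 nm

352.5


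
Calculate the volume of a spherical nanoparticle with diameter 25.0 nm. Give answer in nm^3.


Radius r = 25.0/2 = 12.5 nm
Volume V = (4/3) * pi * r^3
V = (4/3) * pi * (12.5)^3
V = 8181.23 nm^3

8181.23


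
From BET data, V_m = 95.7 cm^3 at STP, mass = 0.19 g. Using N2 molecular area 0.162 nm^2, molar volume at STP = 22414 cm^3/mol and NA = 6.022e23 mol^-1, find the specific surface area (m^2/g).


Number of moles in monolayer = V_m / 22414 = 95.7 / 22414 = 0.00426965
Number of molecules = moles * NA = 0.00426965 * 6.022e23
SA = molecules * sigma / mass
SA = (95.7 / 22414) * 6.022e23 * 0.162e-18 / 0.19
SA = 2192.3 m^2/g

2192.3


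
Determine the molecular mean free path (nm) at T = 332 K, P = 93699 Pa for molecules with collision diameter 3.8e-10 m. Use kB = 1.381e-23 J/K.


Mean free path: lambda = kB*T / (sqrt(2) * pi * d^2 * P)
lambda = 1.381e-23 * 332 / (sqrt(2) * pi * (3.8e-10)^2 * 93699)
lambda = 7.62719e-08 m
lambda = 76.27 nm

76.27


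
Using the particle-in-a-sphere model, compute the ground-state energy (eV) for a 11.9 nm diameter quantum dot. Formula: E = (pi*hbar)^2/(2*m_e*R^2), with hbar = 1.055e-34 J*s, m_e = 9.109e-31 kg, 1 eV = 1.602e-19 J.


Radius R = 11.9/2 = 5.95 nm = 5.95e-09 m
E = (pi * 1.055e-34)^2 / (2 * 9.109e-31 * (5.95e-09)^2)
E(J) = 1.70322e-21
E = E(J) / 1.602e-19 = 0.0106 eV

0.0106


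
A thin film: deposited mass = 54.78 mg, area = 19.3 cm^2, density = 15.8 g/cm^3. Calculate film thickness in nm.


Convert: m = 54.78 mg = 5.4780e-05 kg, A = 19.3 cm^2 = 1.9300e-03 m^2, rho = 15.8 g/cm^3 = 15800 kg/m^3
t = m / (A * rho)
t = 5.4780e-05 / (1.9300e-03 * 15800)
t = 1.7964e-06 m = 1796.4 nm

1796.4


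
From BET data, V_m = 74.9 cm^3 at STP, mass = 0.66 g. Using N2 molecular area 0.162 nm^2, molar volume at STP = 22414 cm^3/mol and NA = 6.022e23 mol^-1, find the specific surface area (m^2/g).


Number of moles in monolayer = V_m / 22414 = 74.9 / 22414 = 0.00334166
Number of molecules = moles * NA = 0.00334166 * 6.022e23
SA = molecules * sigma / mass
SA = (74.9 / 22414) * 6.022e23 * 0.162e-18 / 0.66
SA = 493.9 m^2/g

493.9


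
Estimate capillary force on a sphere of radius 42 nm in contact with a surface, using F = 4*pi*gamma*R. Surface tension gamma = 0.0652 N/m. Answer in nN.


Convert radius: R = 42 nm = 4.2e-08 m
F = 4 * pi * gamma * R
F = 4 * pi * 0.0652 * 4.2e-08
F = 3.44117e-08 N = 34.4117 nN

34.4117


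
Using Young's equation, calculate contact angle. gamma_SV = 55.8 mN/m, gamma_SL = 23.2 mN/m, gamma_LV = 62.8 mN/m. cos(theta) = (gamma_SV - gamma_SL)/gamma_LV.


cos(theta) = (gamma_SV - gamma_SL) / gamma_LV
cos(theta) = (55.8 - 23.2) / 62.8
cos(theta) = 0.519108
theta = arccos(0.519108) = 58.73 degrees

58.73


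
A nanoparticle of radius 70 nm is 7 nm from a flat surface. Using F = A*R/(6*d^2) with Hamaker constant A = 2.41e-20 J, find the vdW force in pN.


Convert to SI: R = 70 nm = 7e-08 m, d = 7 nm = 7e-09 m
F = A * R / (6 * d^2)
F = 2.41e-20 * 7e-08 / (6 * (7e-09)^2)
F = 5.7381e-12 N = 5.738 pN

5.738


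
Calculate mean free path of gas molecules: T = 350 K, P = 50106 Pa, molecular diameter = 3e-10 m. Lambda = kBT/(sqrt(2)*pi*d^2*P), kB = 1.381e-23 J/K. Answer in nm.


Mean free path: lambda = kB*T / (sqrt(2) * pi * d^2 * P)
lambda = 1.381e-23 * 350 / (sqrt(2) * pi * (3e-10)^2 * 50106)
lambda = 2.41248e-07 m
lambda = 241.25 nm

241.25


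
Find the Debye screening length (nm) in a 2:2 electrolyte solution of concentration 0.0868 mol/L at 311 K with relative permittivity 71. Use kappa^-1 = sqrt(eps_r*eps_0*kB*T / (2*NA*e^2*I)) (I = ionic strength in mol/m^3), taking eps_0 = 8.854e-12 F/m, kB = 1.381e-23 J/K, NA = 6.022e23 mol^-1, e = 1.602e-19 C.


Ionic strength I = 0.0868 * 2^2 * 1000 = 347.2 mol/m^3
kappa^-1 = sqrt(71 * 8.854e-12 * 1.381e-23 * 311 / (2 * 6.022e23 * (1.602e-19)^2 * 347.2))
kappa^-1 = 0.502 nm

0.502


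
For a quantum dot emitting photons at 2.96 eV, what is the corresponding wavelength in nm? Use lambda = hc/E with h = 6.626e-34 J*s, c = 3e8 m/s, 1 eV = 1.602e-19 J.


Convert energy: E = 2.96 eV = 2.96 * 1.602e-19 = 4.74192e-19 J
lambda = h*c / E = 6.626e-34 * 3e8 / 4.74192e-19
lambda = 4.19197e-07 m = 419.2 nm

419.2


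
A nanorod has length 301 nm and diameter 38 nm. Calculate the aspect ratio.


Aspect ratio AR = length / diameter
AR = 301 / 38
AR = 7.92

7.92


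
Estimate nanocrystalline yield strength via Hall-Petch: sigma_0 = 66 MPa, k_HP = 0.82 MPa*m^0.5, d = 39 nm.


d = 39 nm = 3.9e-08 m
sqrt(d) = 0.0001974842
Hall-Petch contribution = k / sqrt(d) = 0.82 / 0.0001974842 = 4152.2 MPa
sigma = sigma_0 + k/sqrt(d) = 66 + 4152.2 = 4218.2 MPa

4218.2


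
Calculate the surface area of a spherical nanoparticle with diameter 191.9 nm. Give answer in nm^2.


Radius r = 191.9/2 = 95.95 nm
Surface area SA = 4 * pi * r^2
SA = 4 * pi * (95.95)^2
SA = 115691.07 nm^2

115691.07


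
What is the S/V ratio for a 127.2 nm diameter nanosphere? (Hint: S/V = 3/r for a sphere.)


Radius r = 127.2/2 = 63.6 nm
S/V = 3 / r = 3 / 63.6
S/V = 0.0472 nm^-1

0.0472


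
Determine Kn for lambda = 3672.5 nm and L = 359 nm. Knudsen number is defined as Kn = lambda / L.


Knudsen number Kn = lambda / L
Kn = 3672.5 / 359
Kn = 10.2298

10.2298


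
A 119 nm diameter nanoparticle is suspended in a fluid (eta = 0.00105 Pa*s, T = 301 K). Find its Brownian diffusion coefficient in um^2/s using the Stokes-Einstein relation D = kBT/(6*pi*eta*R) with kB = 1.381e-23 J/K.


Radius R = 119/2 = 59.5 nm = 5.95e-08 m
D = kB*T / (6*pi*eta*R)
D = 1.381e-23 * 301 / (6 * pi * 0.00105 * 5.95e-08)
D = 3.52982e-12 m^2/s = 3.53 um^2/s

3.53


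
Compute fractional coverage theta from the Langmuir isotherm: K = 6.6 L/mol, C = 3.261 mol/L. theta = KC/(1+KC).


Langmuir isotherm: theta = K*C / (1 + K*C)
K*C = 6.6 * 3.261 = 21.5226
theta = 21.5226 / (1 + 21.5226) = 21.5226 / 22.5226
theta = 0.9556

0.9556


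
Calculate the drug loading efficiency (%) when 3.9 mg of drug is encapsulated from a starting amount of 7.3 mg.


Drug loading efficiency = (drug loaded / drug initial) * 100
DLE = 3.9 / 7.3 * 100
DLE = 0.5342 * 100
DLE = 53.42%

53.42


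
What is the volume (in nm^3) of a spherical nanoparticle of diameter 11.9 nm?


Radius r = 11.9/2 = 5.95 nm
Volume V = (4/3) * pi * r^3
V = (4/3) * pi * (5.95)^3
V = 882.35 nm^3

882.35


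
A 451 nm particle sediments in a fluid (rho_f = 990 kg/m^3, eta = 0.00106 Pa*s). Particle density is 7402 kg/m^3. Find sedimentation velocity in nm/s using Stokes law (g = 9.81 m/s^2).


Radius R = 451/2 nm = 2.255e-07 m
Density difference = 7402 - 990 = 6412 kg/m^3
v = 2 * R^2 * (rho_p - rho_f) * g / (9 * eta)
v = 2 * (2.255e-07)^2 * 6412 * 9.81 / (9 * 0.00106)
v = 6.70559e-07 m/s = 670.5594 nm/s

670.5594


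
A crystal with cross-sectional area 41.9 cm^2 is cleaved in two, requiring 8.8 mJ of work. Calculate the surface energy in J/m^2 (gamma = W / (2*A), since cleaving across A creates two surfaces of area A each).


Convert: A = 41.9 cm^2 = 0.00419 m^2, W = 8.8 mJ = 0.0088 J
Cleaving exposes two faces of area A, so total new surface = 2*A and gamma = W / (2*A)
gamma = 0.0088 / (2 * 0.00419)
gamma = 1.05 J/m^2

1.05


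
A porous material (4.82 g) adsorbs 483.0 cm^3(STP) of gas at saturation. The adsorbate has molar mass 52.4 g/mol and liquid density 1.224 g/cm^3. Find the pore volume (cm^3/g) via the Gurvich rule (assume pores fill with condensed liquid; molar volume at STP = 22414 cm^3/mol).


Moles adsorbed n = V_ads / 22414 = 483.0 / 22414 = 2.154903e-02 mol
Liquid volume V_liq = n * M / rho_liq = 2.154903e-02 * 52.4 / 1.224 = 0.92252 cm^3
Specific pore volume V_pore = V_liq / m_sample = 0.92252 / 4.82
V_pore = 0.1914 cm^3/g

0.1914


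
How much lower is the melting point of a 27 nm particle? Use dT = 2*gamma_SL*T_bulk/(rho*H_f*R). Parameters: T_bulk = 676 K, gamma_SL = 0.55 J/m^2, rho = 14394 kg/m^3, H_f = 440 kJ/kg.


Radius R = 27/2 = 13.5 nm = 1.35e-08 m
Convert H_f = 440 kJ/kg = 440000 J/kg
dT = 2 * gamma_SL * T_bulk / (rho * H_f * R)
dT = 2 * 0.55 * 676 / (14394 * 440000 * 1.35e-08)
dT = 8.7 K

8.7


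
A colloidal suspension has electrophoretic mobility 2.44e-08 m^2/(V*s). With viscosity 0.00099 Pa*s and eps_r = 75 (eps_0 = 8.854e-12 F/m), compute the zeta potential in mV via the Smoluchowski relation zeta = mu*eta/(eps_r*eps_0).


Smoluchowski equation: zeta = mu * eta / (eps_r * eps_0)
zeta = 2.44e-08 * 0.00099 / (75 * 8.854e-12)
zeta = 0.036377 V = 36.38 mV

36.38


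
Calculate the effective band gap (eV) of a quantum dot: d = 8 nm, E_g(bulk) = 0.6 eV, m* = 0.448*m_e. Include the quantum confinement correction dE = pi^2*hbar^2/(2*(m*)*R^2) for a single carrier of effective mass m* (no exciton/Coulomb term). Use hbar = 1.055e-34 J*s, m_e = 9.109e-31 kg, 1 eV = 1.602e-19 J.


Radius R = 8/2 nm = 4e-09 m
Confinement energy dE = pi^2 * hbar^2 / (2 * m_eff * m_e * R^2)
dE = pi^2 * (1.055e-34)^2 / (2 * 0.448 * 9.109e-31 * (4e-09)^2) J, divided by 1.602e-19 J/eV
dE = 0.0525 eV
Total band gap = E_g(bulk) + dE = 0.6 + 0.0525 = 0.6525 eV

0.6525


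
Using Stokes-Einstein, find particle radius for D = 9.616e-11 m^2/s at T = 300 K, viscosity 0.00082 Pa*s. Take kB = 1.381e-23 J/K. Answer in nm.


Stokes-Einstein: R = kB*T / (6*pi*eta*D)
R = 1.381e-23 * 300 / (6 * pi * 0.00082 * 9.616e-11)
R = 2.78744e-09 m = 2.79 nm

2.79


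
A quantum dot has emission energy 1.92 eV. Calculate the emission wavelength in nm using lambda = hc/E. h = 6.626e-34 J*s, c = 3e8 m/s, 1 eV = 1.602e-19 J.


Convert energy: E = 1.92 eV = 1.92 * 1.602e-19 = 3.07584e-19 J
lambda = h*c / E = 6.626e-34 * 3e8 / 3.07584e-19
lambda = 6.46262e-07 m = 646.3 nm

646.3


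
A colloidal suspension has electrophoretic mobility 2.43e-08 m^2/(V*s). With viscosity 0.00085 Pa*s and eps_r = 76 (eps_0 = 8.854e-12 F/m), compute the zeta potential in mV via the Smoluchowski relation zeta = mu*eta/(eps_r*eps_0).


Smoluchowski equation: zeta = mu * eta / (eps_r * eps_0)
zeta = 2.43e-08 * 0.00085 / (76 * 8.854e-12)
zeta = 0.030695 V = 30.7 mV

30.7


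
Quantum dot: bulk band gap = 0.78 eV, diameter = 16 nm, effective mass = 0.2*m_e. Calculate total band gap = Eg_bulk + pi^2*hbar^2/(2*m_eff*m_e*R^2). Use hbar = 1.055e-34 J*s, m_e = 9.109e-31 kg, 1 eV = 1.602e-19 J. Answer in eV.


Radius R = 16/2 nm = 8e-09 m
Confinement energy dE = pi^2 * hbar^2 / (2 * m_eff * m_e * R^2)
dE = pi^2 * (1.055e-34)^2 / (2 * 0.2 * 9.109e-31 * (8e-09)^2) J, divided by 1.602e-19 J/eV
dE = 0.0294 eV
Total band gap = E_g(bulk) + dE = 0.78 + 0.0294 = 0.8094 eV

0.8094


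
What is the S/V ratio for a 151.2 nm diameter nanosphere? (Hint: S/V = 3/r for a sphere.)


Radius r = 151.2/2 = 75.6 nm
S/V = 3 / r = 3 / 75.6
S/V = 0.0397 nm^-1

0.0397


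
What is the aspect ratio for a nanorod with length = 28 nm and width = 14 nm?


Aspect ratio AR = length / diameter
AR = 28 / 14
AR = 2.0

2.0


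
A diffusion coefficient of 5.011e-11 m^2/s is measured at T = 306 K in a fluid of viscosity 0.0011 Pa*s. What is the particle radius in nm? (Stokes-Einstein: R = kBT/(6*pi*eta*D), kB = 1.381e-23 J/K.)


Stokes-Einstein: R = kB*T / (6*pi*eta*D)
R = 1.381e-23 * 306 / (6 * pi * 0.0011 * 5.011e-11)
R = 4.06721e-09 m = 4.07 nm

4.07


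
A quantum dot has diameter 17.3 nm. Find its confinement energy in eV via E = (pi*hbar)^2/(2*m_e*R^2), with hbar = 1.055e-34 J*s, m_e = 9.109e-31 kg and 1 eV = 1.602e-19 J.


Radius R = 17.3/2 = 8.65 nm = 8.65e-09 m
E = (pi * 1.055e-34)^2 / (2 * 9.109e-31 * (8.65e-09)^2)
E(J) = 8.05883e-22
E = E(J) / 1.602e-19 = 0.005 eV

0.005


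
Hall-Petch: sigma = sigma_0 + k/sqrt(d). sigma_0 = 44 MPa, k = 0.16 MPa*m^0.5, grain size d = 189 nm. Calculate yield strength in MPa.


d = 189 nm = 1.89e-07 m
sqrt(d) = 0.0004347413
Hall-Petch contribution = k / sqrt(d) = 0.16 / 0.0004347413 = 368.0 MPa
sigma = sigma_0 + k/sqrt(d) = 44 + 368.0 = 412.0 MPa

412.0


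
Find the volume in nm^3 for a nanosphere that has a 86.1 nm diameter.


Radius r = 86.1/2 = 43.05 nm
Volume V = (4/3) * pi * r^3
V = (4/3) * pi * (43.05)^3
V = 334201.26 nm^3

334201.26


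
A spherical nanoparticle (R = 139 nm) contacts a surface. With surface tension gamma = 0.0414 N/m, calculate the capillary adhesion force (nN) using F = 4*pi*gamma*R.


Convert radius: R = 139 nm = 1.39e-07 m
F = 4 * pi * gamma * R
F = 4 * pi * 0.0414 * 1.39e-07
F = 7.23144e-08 N = 72.3144 nN

72.3144


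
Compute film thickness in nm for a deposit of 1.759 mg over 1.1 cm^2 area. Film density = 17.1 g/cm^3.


Convert: m = 1.759 mg = 1.7590e-06 kg, A = 1.1 cm^2 = 1.1000e-04 m^2, rho = 17.1 g/cm^3 = 17100 kg/m^3
t = m / (A * rho)
t = 1.7590e-06 / (1.1000e-04 * 17100)
t = 9.3514e-07 m = 935.1 nm

935.1


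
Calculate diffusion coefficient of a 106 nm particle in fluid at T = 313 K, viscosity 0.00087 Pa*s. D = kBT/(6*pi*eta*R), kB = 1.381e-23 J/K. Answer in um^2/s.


Radius R = 106/2 = 53 nm = 5.3e-08 m
D = kB*T / (6*pi*eta*R)
D = 1.381e-23 * 313 / (6 * pi * 0.00087 * 5.3e-08)
D = 4.97327e-12 m^2/s = 4.973 um^2/s

4.973


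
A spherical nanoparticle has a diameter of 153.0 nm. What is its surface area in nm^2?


Radius r = 153.0/2 = 76.5 nm
Surface area SA = 4 * pi * r^2
SA = 4 * pi * (76.5)^2
SA = 73541.54 nm^2

73541.54


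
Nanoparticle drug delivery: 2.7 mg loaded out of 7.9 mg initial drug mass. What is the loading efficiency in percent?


Drug loading efficiency = (drug loaded / drug initial) * 100
DLE = 2.7 / 7.9 * 100
DLE = 0.3418 * 100
DLE = 34.18%

34.18


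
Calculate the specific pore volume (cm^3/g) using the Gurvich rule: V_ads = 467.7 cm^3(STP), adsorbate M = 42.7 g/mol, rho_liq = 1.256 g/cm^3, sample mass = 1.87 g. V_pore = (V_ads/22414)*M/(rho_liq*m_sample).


Moles adsorbed n = V_ads / 22414 = 467.7 / 22414 = 2.086642e-02 mol
Liquid volume V_liq = n * M / rho_liq = 2.086642e-02 * 42.7 / 1.256 = 0.70939 cm^3
Specific pore volume V_pore = V_liq / m_sample = 0.70939 / 1.87
V_pore = 0.3794 cm^3/g

0.3794


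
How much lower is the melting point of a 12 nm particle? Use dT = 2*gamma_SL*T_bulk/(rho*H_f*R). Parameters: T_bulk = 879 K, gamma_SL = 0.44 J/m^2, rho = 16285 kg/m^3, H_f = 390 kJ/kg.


Radius R = 12/2 = 6 nm = 6e-09 m
Convert H_f = 390 kJ/kg = 390000 J/kg
dT = 2 * gamma_SL * T_bulk / (rho * H_f * R)
dT = 2 * 0.44 * 879 / (16285 * 390000 * 6e-09)
dT = 20.3 K

20.3


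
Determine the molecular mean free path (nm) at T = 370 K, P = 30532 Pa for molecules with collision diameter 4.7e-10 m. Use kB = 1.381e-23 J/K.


Mean free path: lambda = kB*T / (sqrt(2) * pi * d^2 * P)
lambda = 1.381e-23 * 370 / (sqrt(2) * pi * (4.7e-10)^2 * 30532)
lambda = 1.70522e-07 m
lambda = 170.52 nm

170.52


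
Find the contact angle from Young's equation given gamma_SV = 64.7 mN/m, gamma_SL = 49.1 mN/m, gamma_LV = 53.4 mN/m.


cos(theta) = (gamma_SV - gamma_SL) / gamma_LV
cos(theta) = (64.7 - 49.1) / 53.4
cos(theta) = 0.292135
theta = arccos(0.292135) = 73.01 degrees

73.01


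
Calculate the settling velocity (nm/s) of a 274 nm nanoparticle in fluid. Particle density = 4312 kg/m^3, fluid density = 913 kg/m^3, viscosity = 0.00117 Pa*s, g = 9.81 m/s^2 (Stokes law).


Radius R = 274/2 nm = 1.37e-07 m
Density difference = 4312 - 913 = 3399 kg/m^3
v = 2 * R^2 * (rho_p - rho_f) * g / (9 * eta)
v = 2 * (1.37e-07)^2 * 3399 * 9.81 / (9 * 0.00117)
v = 1.18867e-07 m/s = 118.8674 nm/s

118.8674


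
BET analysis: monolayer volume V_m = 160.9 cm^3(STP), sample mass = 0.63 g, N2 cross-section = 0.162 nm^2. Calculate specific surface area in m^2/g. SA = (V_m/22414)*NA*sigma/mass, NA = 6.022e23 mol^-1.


Number of moles in monolayer = V_m / 22414 = 160.9 / 22414 = 0.00717855
Number of molecules = moles * NA = 0.00717855 * 6.022e23
SA = molecules * sigma / mass
SA = (160.9 / 22414) * 6.022e23 * 0.162e-18 / 0.63
SA = 1111.6 m^2/g

1111.6


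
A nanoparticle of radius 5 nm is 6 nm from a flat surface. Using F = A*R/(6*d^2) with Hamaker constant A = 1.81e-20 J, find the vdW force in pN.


Convert to SI: R = 5 nm = 5e-09 m, d = 6 nm = 6e-09 m
F = A * R / (6 * d^2)
F = 1.81e-20 * 5e-09 / (6 * (6e-09)^2)
F = 4.18981e-13 N = 0.419 pN

0.419


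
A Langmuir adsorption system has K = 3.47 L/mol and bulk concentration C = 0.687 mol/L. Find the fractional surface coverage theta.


Langmuir isotherm: theta = K*C / (1 + K*C)
K*C = 3.47 * 0.687 = 2.38389
theta = 2.38389 / (1 + 2.38389) = 2.38389 / 3.38389
theta = 0.7045

0.7045


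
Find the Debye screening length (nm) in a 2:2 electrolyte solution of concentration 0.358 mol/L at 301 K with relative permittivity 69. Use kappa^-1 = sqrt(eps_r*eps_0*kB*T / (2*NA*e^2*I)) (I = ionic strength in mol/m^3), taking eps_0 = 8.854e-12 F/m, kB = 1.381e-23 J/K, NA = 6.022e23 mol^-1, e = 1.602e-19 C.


Ionic strength I = 0.358 * 2^2 * 1000 = 1432 mol/m^3
kappa^-1 = sqrt(69 * 8.854e-12 * 1.381e-23 * 301 / (2 * 6.022e23 * (1.602e-19)^2 * 1432))
kappa^-1 = 0.24 nm

0.24


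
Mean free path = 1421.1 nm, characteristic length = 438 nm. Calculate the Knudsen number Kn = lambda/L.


Knudsen number Kn = lambda / L
Kn = 1421.1 / 438
Kn = 3.2445

3.2445


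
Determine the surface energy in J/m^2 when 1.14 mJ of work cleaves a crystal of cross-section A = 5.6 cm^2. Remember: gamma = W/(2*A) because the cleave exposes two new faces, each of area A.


Convert: A = 5.6 cm^2 = 0.00056 m^2, W = 1.14 mJ = 0.00114 J
Cleaving exposes two faces of area A, so total new surface = 2*A and gamma = W / (2*A)
gamma = 0.00114 / (2 * 0.00056)
gamma = 1.018 J/m^2

1.018


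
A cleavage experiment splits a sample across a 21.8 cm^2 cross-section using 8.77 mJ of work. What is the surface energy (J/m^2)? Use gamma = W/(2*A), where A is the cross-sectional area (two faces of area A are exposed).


Convert: A = 21.8 cm^2 = 0.00218 m^2, W = 8.77 mJ = 0.00877 J
Cleaving exposes two faces of area A, so total new surface = 2*A and gamma = W / (2*A)
gamma = 0.00877 / (2 * 0.00218)
gamma = 2.011 J/m^2

2.011


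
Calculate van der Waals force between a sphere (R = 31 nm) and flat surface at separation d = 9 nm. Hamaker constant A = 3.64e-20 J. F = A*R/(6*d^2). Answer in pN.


Convert to SI: R = 31 nm = 3.1e-08 m, d = 9 nm = 9e-09 m
F = A * R / (6 * d^2)
F = 3.64e-20 * 3.1e-08 / (6 * (9e-09)^2)
F = 2.32181e-12 N = 2.322 pN

2.322


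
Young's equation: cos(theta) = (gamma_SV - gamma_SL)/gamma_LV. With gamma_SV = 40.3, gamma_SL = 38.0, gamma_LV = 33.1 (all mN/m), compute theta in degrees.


cos(theta) = (gamma_SV - gamma_SL) / gamma_LV
cos(theta) = (40.3 - 38.0) / 33.1
cos(theta) = 0.069486
theta = arccos(0.069486) = 86.02 degrees

86.02


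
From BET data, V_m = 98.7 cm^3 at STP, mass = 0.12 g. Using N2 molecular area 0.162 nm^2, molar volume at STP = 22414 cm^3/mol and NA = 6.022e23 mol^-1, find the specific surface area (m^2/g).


Number of moles in monolayer = V_m / 22414 = 98.7 / 22414 = 0.0044035
Number of molecules = moles * NA = 0.0044035 * 6.022e23
SA = molecules * sigma / mass
SA = (98.7 / 22414) * 6.022e23 * 0.162e-18 / 0.12
SA = 3579.9 m^2/g

3579.9


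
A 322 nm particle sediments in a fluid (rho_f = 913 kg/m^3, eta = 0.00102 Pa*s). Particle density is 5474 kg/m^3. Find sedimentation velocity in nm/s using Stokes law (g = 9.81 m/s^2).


Radius R = 322/2 nm = 1.61e-07 m
Density difference = 5474 - 913 = 4561 kg/m^3
v = 2 * R^2 * (rho_p - rho_f) * g / (9 * eta)
v = 2 * (1.61e-07)^2 * 4561 * 9.81 / (9 * 0.00102)
v = 2.52678e-07 m/s = 252.6784 nm/s

252.6784


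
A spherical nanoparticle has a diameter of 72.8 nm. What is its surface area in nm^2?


Radius r = 72.8/2 = 36.4 nm
Surface area SA = 4 * pi * r^2
SA = 4 * pi * (36.4)^2
SA = 16649.94 nm^2

16649.94


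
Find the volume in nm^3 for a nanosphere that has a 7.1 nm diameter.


Radius r = 7.1/2 = 3.55 nm
Volume V = (4/3) * pi * r^3
V = (4/3) * pi * (3.55)^3
V = 187.4 nm^3

187.4


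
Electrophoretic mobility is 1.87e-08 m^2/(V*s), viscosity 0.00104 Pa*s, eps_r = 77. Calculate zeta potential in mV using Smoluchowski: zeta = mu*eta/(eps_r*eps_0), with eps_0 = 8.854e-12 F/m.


Smoluchowski equation: zeta = mu * eta / (eps_r * eps_0)
zeta = 1.87e-08 * 0.00104 / (77 * 8.854e-12)
zeta = 0.028526 V = 28.53 mV

28.53


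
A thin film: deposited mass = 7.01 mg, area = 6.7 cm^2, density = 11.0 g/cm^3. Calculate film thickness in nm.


Convert: m = 7.01 mg = 7.0100e-06 kg, A = 6.7 cm^2 = 6.7000e-04 m^2, rho = 11.0 g/cm^3 = 11000 kg/m^3
t = m / (A * rho)
t = 7.0100e-06 / (6.7000e-04 * 11000)
t = 9.5115e-07 m = 951.2 nm

951.2


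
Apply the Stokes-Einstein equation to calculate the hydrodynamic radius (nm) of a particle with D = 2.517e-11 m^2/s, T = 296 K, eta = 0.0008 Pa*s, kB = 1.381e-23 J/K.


Stokes-Einstein: R = kB*T / (6*pi*eta*D)
R = 1.381e-23 * 296 / (6 * pi * 0.0008 * 2.517e-11)
R = 1.07699e-08 m = 10.77 nm

10.77


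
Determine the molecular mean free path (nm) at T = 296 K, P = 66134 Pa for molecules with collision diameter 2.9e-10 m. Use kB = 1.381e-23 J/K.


Mean free path: lambda = kB*T / (sqrt(2) * pi * d^2 * P)
lambda = 1.381e-23 * 296 / (sqrt(2) * pi * (2.9e-10)^2 * 66134)
lambda = 1.65424e-07 m
lambda = 165.42 nm

165.42


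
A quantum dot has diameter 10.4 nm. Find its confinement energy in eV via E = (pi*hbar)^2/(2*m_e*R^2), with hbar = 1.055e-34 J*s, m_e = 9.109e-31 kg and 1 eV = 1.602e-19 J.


Radius R = 10.4/2 = 5.2 nm = 5.2e-09 m
E = (pi * 1.055e-34)^2 / (2 * 9.109e-31 * (5.2e-09)^2)
E(J) = 2.22996e-21
E = E(J) / 1.602e-19 = 0.0139 eV

0.0139


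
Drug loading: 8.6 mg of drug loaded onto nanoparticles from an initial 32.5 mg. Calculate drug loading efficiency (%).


Drug loading efficiency = (drug loaded / drug initial) * 100
DLE = 8.6 / 32.5 * 100
DLE = 0.2646 * 100
DLE = 26.46%

26.46


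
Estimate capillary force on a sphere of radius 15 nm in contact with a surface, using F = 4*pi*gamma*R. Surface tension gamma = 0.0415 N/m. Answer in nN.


Convert radius: R = 15 nm = 1.5e-08 m
F = 4 * pi * gamma * R
F = 4 * pi * 0.0415 * 1.5e-08
F = 7.82257e-09 N = 7.8226 nN

7.8226


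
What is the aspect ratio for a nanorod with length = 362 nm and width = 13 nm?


Aspect ratio AR = length / diameter
AR = 362 / 13
AR = 27.85

27.85


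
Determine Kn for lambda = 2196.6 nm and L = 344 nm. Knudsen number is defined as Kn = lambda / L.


Knudsen number Kn = lambda / L
Kn = 2196.6 / 344
Kn = 6.3855

6.3855


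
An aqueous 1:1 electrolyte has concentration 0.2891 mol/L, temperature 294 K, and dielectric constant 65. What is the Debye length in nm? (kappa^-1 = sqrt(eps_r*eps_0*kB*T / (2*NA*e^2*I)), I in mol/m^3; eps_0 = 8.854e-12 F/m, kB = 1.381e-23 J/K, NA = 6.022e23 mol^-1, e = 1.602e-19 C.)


Ionic strength I = 0.2891 * 1^2 * 1000 = 289.1 mol/m^3
kappa^-1 = sqrt(65 * 8.854e-12 * 1.381e-23 * 294 / (2 * 6.022e23 * (1.602e-19)^2 * 289.1))
kappa^-1 = 0.511 nm

0.511


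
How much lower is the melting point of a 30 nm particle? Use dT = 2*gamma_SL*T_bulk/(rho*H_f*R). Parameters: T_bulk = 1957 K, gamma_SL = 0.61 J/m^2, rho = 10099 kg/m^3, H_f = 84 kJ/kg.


Radius R = 30/2 = 15 nm = 1.5e-08 m
Convert H_f = 84 kJ/kg = 84000 J/kg
dT = 2 * gamma_SL * T_bulk / (rho * H_f * R)
dT = 2 * 0.61 * 1957 / (10099 * 84000 * 1.5e-08)
dT = 187.6 K

187.6


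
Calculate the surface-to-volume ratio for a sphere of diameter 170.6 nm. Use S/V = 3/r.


Radius r = 170.6/2 = 85.3 nm
S/V = 3 / r = 3 / 85.3
S/V = 0.0352 nm^-1

0.0352


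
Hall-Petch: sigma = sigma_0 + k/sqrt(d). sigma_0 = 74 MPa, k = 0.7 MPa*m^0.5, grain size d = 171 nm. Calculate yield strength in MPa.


d = 171 nm = 1.71e-07 m
sqrt(d) = 0.0004135215
Hall-Petch contribution = k / sqrt(d) = 0.7 / 0.0004135215 = 1692.8 MPa
sigma = sigma_0 + k/sqrt(d) = 74 + 1692.8 = 1766.8 MPa

1766.8


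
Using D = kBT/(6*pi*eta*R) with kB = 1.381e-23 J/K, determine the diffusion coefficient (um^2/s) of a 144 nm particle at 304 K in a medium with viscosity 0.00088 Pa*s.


Radius R = 144/2 = 72 nm = 7.2e-08 m
D = kB*T / (6*pi*eta*R)
D = 1.381e-23 * 304 / (6 * pi * 0.00088 * 7.2e-08)
D = 3.51521e-12 m^2/s = 3.515 um^2/s

3.515


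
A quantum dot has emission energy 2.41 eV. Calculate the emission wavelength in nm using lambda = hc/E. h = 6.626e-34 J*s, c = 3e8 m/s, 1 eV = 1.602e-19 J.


Convert energy: E = 2.41 eV = 2.41 * 1.602e-19 = 3.86082e-19 J
lambda = h*c / E = 6.626e-34 * 3e8 / 3.86082e-19
lambda = 5.14865e-07 m = 514.9 nm

514.9


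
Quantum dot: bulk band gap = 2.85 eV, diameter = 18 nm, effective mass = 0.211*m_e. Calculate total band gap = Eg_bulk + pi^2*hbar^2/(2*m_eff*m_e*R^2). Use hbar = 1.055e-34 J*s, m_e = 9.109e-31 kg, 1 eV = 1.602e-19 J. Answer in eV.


Radius R = 18/2 nm = 9e-09 m
Confinement energy dE = pi^2 * hbar^2 / (2 * m_eff * m_e * R^2)
dE = pi^2 * (1.055e-34)^2 / (2 * 0.211 * 9.109e-31 * (9e-09)^2) J, divided by 1.602e-19 J/eV
dE = 0.022 eV
Total band gap = E_g(bulk) + dE = 2.85 + 0.022 = 2.872 eV

2.872


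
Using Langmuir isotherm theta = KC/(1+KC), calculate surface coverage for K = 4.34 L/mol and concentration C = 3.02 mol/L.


Langmuir isotherm: theta = K*C / (1 + K*C)
K*C = 4.34 * 3.02 = 13.1068
theta = 13.1068 / (1 + 13.1068) = 13.1068 / 14.1068
theta = 0.9291

0.9291


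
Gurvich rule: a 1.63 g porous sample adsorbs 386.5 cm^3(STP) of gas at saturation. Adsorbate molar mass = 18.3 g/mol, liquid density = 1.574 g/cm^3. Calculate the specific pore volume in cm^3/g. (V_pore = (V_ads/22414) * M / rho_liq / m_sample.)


Moles adsorbed n = V_ads / 22414 = 386.5 / 22414 = 1.724369e-02 mol
Liquid volume V_liq = n * M / rho_liq = 1.724369e-02 * 18.3 / 1.574 = 0.20048 cm^3
Specific pore volume V_pore = V_liq / m_sample = 0.20048 / 1.63
V_pore = 0.123 cm^3/g

0.123


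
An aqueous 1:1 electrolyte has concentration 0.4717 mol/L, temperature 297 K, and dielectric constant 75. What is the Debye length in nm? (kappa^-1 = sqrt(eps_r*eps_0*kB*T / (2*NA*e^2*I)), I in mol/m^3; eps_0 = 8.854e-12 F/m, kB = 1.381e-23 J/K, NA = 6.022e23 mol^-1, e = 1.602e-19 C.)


Ionic strength I = 0.4717 * 1^2 * 1000 = 471.7 mol/m^3
kappa^-1 = sqrt(75 * 8.854e-12 * 1.381e-23 * 297 / (2 * 6.022e23 * (1.602e-19)^2 * 471.7))
kappa^-1 = 0.432 nm

0.432


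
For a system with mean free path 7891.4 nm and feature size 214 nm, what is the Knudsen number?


Knudsen number Kn = lambda / L
Kn = 7891.4 / 214
Kn = 36.8757

36.8757


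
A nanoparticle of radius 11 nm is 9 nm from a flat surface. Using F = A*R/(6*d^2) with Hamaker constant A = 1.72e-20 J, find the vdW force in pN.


Convert to SI: R = 11 nm = 1.1e-08 m, d = 9 nm = 9e-09 m
F = A * R / (6 * d^2)
F = 1.72e-20 * 1.1e-08 / (6 * (9e-09)^2)
F = 3.893e-13 N = 0.389 pN

0.389


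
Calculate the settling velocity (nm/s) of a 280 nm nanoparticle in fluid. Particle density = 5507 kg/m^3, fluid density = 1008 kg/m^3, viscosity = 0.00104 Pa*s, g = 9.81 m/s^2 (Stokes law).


Radius R = 280/2 nm = 1.4e-07 m
Density difference = 5507 - 1008 = 4499 kg/m^3
v = 2 * R^2 * (rho_p - rho_f) * g / (9 * eta)
v = 2 * (1.4e-07)^2 * 4499 * 9.81 / (9 * 0.00104)
v = 1.8484e-07 m/s = 184.8397 nm/s

184.8397


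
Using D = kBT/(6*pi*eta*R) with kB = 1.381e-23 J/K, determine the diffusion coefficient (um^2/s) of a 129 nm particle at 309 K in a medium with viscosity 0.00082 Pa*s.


Radius R = 129/2 = 64.5 nm = 6.45e-08 m
D = kB*T / (6*pi*eta*R)
D = 1.381e-23 * 309 / (6 * pi * 0.00082 * 6.45e-08)
D = 4.28033e-12 m^2/s = 4.28 um^2/s

4.28


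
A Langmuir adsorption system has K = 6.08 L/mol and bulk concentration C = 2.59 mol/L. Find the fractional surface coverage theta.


Langmuir isotherm: theta = K*C / (1 + K*C)
K*C = 6.08 * 2.59 = 15.7472
theta = 15.7472 / (1 + 15.7472) = 15.7472 / 16.7472
theta = 0.9403

0.9403


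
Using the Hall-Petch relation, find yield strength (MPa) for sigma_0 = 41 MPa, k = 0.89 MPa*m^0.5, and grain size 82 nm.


d = 82 nm = 8.2e-08 m
sqrt(d) = 0.0002863564
Hall-Petch contribution = k / sqrt(d) = 0.89 / 0.0002863564 = 3108.0 MPa
sigma = sigma_0 + k/sqrt(d) = 41 + 3108.0 = 3149.0 MPa

3149.0


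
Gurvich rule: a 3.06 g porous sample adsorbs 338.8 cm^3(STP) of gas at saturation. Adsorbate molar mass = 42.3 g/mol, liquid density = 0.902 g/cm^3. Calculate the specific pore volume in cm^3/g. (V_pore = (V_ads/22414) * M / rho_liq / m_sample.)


Moles adsorbed n = V_ads / 22414 = 338.8 / 22414 = 1.511555e-02 mol
Liquid volume V_liq = n * M / rho_liq = 1.511555e-02 * 42.3 / 0.902 = 0.70886 cm^3
Specific pore volume V_pore = V_liq / m_sample = 0.70886 / 3.06
V_pore = 0.2317 cm^3/g

0.2317


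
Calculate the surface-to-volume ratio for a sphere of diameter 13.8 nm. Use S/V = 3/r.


Radius r = 13.8/2 = 6.9 nm
S/V = 3 / r = 3 / 6.9
S/V = 0.4348 nm^-1

0.4348


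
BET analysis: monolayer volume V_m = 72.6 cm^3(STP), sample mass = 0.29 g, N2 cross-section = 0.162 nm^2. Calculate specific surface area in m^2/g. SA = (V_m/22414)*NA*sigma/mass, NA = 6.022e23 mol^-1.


Number of moles in monolayer = V_m / 22414 = 72.6 / 22414 = 0.00323905
Number of molecules = moles * NA = 0.00323905 * 6.022e23
SA = molecules * sigma / mass
SA = (72.6 / 22414) * 6.022e23 * 0.162e-18 / 0.29
SA = 1089.6 m^2/g

1089.6


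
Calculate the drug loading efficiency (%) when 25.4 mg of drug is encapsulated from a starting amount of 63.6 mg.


Drug loading efficiency = (drug loaded / drug initial) * 100
DLE = 25.4 / 63.6 * 100
DLE = 0.3994 * 100
DLE = 39.94%

39.94


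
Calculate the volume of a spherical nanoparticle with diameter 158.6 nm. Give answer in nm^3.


Radius r = 158.6/2 = 79.3 nm
Volume V = (4/3) * pi * r^3
V = (4/3) * pi * (79.3)^3
V = 2088854.41 nm^3

2088854.41


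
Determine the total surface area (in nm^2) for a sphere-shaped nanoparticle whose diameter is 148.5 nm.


Radius r = 148.5/2 = 74.25 nm
Surface area SA = 4 * pi * r^2
SA = 4 * pi * (74.25)^2
SA = 69279.19 nm^2

69279.19


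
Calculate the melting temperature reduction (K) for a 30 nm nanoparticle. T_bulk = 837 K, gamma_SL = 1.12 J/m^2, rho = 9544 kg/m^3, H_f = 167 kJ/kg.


Radius R = 30/2 = 15 nm = 1.5e-08 m
Convert H_f = 167 kJ/kg = 167000 J/kg
dT = 2 * gamma_SL * T_bulk / (rho * H_f * R)
dT = 2 * 1.12 * 837 / (9544 * 167000 * 1.5e-08)
dT = 78.4 K

78.4


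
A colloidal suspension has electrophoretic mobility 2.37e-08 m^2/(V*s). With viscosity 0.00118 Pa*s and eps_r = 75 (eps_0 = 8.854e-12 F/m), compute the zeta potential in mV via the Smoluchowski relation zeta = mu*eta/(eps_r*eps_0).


Smoluchowski equation: zeta = mu * eta / (eps_r * eps_0)
zeta = 2.37e-08 * 0.00118 / (75 * 8.854e-12)
zeta = 0.042114 V = 42.11 mV

42.11


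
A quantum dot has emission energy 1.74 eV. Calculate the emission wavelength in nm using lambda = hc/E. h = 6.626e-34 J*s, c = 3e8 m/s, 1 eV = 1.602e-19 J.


Convert energy: E = 1.74 eV = 1.74 * 1.602e-19 = 2.78748e-19 J
lambda = h*c / E = 6.626e-34 * 3e8 / 2.78748e-19
lambda = 7.13117e-07 m = 713.1 nm

713.1


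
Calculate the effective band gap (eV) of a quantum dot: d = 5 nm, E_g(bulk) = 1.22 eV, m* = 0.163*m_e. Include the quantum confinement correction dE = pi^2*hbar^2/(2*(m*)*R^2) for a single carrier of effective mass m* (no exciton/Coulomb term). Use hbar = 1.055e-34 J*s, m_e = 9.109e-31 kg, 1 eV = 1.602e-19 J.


Radius R = 5/2 nm = 2.5e-09 m
Confinement energy dE = pi^2 * hbar^2 / (2 * m_eff * m_e * R^2)
dE = pi^2 * (1.055e-34)^2 / (2 * 0.163 * 9.109e-31 * (2.5e-09)^2) J, divided by 1.602e-19 J/eV
dE = 0.3695 eV
Total band gap = E_g(bulk) + dE = 1.22 + 0.3695 = 1.5895 eV

1.5895


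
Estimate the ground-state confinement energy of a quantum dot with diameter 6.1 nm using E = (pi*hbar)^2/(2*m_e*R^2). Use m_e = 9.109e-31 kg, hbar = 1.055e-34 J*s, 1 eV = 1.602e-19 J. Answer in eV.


Radius R = 6.1/2 = 3.05 nm = 3.05e-09 m
E = (pi * 1.055e-34)^2 / (2 * 9.109e-31 * (3.05e-09)^2)
E(J) = 6.48193e-21
E = E(J) / 1.602e-19 = 0.0405 eV

0.0405


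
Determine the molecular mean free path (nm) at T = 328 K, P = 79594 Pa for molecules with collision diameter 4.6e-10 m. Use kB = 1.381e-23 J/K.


Mean free path: lambda = kB*T / (sqrt(2) * pi * d^2 * P)
lambda = 1.381e-23 * 328 / (sqrt(2) * pi * (4.6e-10)^2 * 79594)
lambda = 6.0535e-08 m
lambda = 60.54 nm

60.54


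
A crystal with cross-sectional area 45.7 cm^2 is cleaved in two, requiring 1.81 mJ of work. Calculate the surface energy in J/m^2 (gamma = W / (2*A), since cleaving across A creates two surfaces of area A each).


Convert: A = 45.7 cm^2 = 0.00457 m^2, W = 1.81 mJ = 0.00181 J
Cleaving exposes two faces of area A, so total new surface = 2*A and gamma = W / (2*A)
gamma = 0.00181 / (2 * 0.00457)
gamma = 0.198 J/m^2

0.198


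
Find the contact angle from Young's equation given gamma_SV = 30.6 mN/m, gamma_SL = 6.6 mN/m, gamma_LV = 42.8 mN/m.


cos(theta) = (gamma_SV - gamma_SL) / gamma_LV
cos(theta) = (30.6 - 6.6) / 42.8
cos(theta) = 0.560748
theta = arccos(0.560748) = 55.89 degrees

55.89


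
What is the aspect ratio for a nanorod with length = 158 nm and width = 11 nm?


Aspect ratio AR = length / diameter
AR = 158 / 11
AR = 14.36

14.36


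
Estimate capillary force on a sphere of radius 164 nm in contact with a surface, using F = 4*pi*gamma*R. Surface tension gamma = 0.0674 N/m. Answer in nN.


Convert radius: R = 164 nm = 1.64e-07 m
F = 4 * pi * gamma * R
F = 4 * pi * 0.0674 * 1.64e-07
F = 1.38904e-07 N = 138.9036 nN

138.9036


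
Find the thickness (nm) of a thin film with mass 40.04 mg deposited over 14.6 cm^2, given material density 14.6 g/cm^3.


Convert: m = 40.04 mg = 4.0040e-05 kg, A = 14.6 cm^2 = 1.4600e-03 m^2, rho = 14.6 g/cm^3 = 14600 kg/m^3
t = m / (A * rho)
t = 4.0040e-05 / (1.4600e-03 * 14600)
t = 1.8784e-06 m = 1878.4 nm

1878.4


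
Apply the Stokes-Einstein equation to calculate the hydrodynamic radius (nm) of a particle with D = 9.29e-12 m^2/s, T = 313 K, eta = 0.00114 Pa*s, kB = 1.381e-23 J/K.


Stokes-Einstein: R = kB*T / (6*pi*eta*D)
R = 1.381e-23 * 313 / (6 * pi * 0.00114 * 9.29e-12)
R = 2.16529e-08 m = 21.65 nm

21.65


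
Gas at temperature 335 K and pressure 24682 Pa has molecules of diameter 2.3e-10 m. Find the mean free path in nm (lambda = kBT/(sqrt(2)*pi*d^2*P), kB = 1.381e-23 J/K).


Mean free path: lambda = kB*T / (sqrt(2) * pi * d^2 * P)
lambda = 1.381e-23 * 335 / (sqrt(2) * pi * (2.3e-10)^2 * 24682)
lambda = 7.97513e-07 m
lambda = 797.51 nm

797.51


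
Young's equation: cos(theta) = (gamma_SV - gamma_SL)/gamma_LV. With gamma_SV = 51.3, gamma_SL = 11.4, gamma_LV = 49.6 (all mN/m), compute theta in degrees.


cos(theta) = (gamma_SV - gamma_SL) / gamma_LV
cos(theta) = (51.3 - 11.4) / 49.6
cos(theta) = 0.804435
theta = arccos(0.804435) = 36.44 degrees

36.44


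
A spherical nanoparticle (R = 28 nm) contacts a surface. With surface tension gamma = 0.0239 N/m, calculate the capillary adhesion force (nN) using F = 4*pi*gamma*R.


Convert radius: R = 28 nm = 2.8e-08 m
F = 4 * pi * gamma * R
F = 4 * pi * 0.0239 * 2.8e-08
F = 8.40942e-09 N = 8.4094 nN

8.4094


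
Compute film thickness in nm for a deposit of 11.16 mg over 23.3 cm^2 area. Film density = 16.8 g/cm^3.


Convert: m = 11.16 mg = 1.1160e-05 kg, A = 23.3 cm^2 = 2.3300e-03 m^2, rho = 16.8 g/cm^3 = 16800 kg/m^3
t = m / (A * rho)
t = 1.1160e-05 / (2.3300e-03 * 16800)
t = 2.8510e-07 m = 285.1 nm

285.1


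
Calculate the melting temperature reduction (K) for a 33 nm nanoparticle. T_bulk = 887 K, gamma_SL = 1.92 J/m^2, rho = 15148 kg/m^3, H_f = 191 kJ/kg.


Radius R = 33/2 = 16.5 nm = 1.65e-08 m
Convert H_f = 191 kJ/kg = 191000 J/kg
dT = 2 * gamma_SL * T_bulk / (rho * H_f * R)
dT = 2 * 1.92 * 887 / (15148 * 191000 * 1.65e-08)
dT = 71.3 K

71.3


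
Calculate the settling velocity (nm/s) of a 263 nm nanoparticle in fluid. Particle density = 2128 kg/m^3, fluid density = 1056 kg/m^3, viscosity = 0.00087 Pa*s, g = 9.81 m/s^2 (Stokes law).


Radius R = 263/2 nm = 1.315e-07 m
Density difference = 2128 - 1056 = 1072 kg/m^3
v = 2 * R^2 * (rho_p - rho_f) * g / (9 * eta)
v = 2 * (1.315e-07)^2 * 1072 * 9.81 / (9 * 0.00087)
v = 4.64498e-08 m/s = 46.4498 nm/s

46.4498


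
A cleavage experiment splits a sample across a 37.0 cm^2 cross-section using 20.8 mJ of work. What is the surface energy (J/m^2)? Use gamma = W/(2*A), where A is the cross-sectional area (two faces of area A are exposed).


Convert: A = 37.0 cm^2 = 0.0037 m^2, W = 20.8 mJ = 0.0208 J
Cleaving exposes two faces of area A, so total new surface = 2*A and gamma = W / (2*A)
gamma = 0.0208 / (2 * 0.0037)
gamma = 2.811 J/m^2

2.811


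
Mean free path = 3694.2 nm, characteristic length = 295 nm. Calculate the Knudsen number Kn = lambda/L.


Knudsen number Kn = lambda / L
Kn = 3694.2 / 295
Kn = 12.5227

12.5227


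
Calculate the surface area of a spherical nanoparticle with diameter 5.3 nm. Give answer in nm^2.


Radius r = 5.3/2 = 2.65 nm
Surface area SA = 4 * pi * r^2
SA = 4 * pi * (2.65)^2
SA = 88.25 nm^2

88.25


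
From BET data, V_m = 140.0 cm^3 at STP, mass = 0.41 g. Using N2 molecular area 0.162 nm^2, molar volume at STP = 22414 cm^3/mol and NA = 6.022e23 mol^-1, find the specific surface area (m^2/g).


Number of moles in monolayer = V_m / 22414 = 140.0 / 22414 = 0.0062461
Number of molecules = moles * NA = 0.0062461 * 6.022e23
SA = molecules * sigma / mass
SA = (140.0 / 22414) * 6.022e23 * 0.162e-18 / 0.41
SA = 1486.2 m^2/g

1486.2


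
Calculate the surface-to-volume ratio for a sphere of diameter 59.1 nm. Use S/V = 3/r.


Radius r = 59.1/2 = 29.55 nm
S/V = 3 / r = 3 / 29.55
S/V = 0.1015 nm^-1

0.1015


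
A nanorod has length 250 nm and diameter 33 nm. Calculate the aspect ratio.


Aspect ratio AR = length / diameter
AR = 250 / 33
AR = 7.58

7.58


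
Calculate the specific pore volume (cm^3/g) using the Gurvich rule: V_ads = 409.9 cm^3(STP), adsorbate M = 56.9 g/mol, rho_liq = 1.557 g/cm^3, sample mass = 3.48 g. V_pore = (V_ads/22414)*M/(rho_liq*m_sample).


Moles adsorbed n = V_ads / 22414 = 409.9 / 22414 = 1.828768e-02 mol
Liquid volume V_liq = n * M / rho_liq = 1.828768e-02 * 56.9 / 1.557 = 0.66832 cm^3
Specific pore volume V_pore = V_liq / m_sample = 0.66832 / 3.48
V_pore = 0.192 cm^3/g

0.192


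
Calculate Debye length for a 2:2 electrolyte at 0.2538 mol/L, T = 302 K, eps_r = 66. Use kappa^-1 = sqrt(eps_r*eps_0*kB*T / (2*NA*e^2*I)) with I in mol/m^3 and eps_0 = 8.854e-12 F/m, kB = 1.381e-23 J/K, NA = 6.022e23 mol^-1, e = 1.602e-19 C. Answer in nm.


Ionic strength I = 0.2538 * 2^2 * 1000 = 1015.2 mol/m^3
kappa^-1 = sqrt(66 * 8.854e-12 * 1.381e-23 * 302 / (2 * 6.022e23 * (1.602e-19)^2 * 1015.2))
kappa^-1 = 0.279 nm

0.279
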